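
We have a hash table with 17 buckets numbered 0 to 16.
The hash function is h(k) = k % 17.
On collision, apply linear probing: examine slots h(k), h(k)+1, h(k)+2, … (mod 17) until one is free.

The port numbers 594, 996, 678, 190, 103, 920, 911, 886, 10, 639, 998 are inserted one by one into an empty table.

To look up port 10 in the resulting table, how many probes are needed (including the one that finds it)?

3

Insert 594: h=16, slot 16 empty → index 16.
Insert 996: h=10, slot 10 empty → index 10.
Insert 678: h=15, slot 15 empty → index 15.
Insert 190: h=3, slot 3 empty → index 3.
Insert 103: h=1, slot 1 empty → index 1.
Insert 920: h=2, slot 2 empty → index 2.
Insert 911: h=10, slot 10 occupied → index 11.
Insert 886: h=2, slots 2,3 occupied → index 4.
Insert 10: h=10, slots 10,11 occupied → index 12.
Insert 639: h=10, slots 10,11,12 occupied → index 13.
Insert 998: h=12, slots 12,13 occupied → index 14.
Table: [—, 103, 920, 190, 886, —, —, —, —, —, 996, 911, 10, 639, 998, 678, 594]
Lookup 10: h=10, probe 10,11,12 → found at 12.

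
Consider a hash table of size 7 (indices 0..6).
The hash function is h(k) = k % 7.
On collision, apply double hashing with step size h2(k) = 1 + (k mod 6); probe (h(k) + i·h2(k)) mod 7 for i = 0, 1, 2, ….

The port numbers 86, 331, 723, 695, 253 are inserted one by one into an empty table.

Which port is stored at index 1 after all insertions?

695

86: h=2 → slot 2
331: h=2, h2=2, probe 2,4 → slot 4
723: h=2, h2=4, probe 2,6 → slot 6
695: h=2, h2=6, probe 2,1 → slot 1
253: h=1, h2=2, probe 1,3 → slot 3
Table: [-, 695, 86, 253, 331, -, 723]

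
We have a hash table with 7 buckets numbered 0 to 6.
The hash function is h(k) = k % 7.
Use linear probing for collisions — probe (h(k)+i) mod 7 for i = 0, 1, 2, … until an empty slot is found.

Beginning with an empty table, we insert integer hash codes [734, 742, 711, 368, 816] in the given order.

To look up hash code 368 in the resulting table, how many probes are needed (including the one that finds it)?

Insert 734: h=6, slot 6 empty → index 6.
Insert 742: h=0, slot 0 empty → index 0.
Insert 711: h=4, slot 4 empty → index 4.
Insert 368: h=4, slot 4 occupied → index 5.
Insert 816: h=4, slots 4,5,6,0 occupied → index 1.
Table: [742, 816, _, _, 711, 368, 734]
Lookup 368: h=4, probe 4,5 → found at 5.

2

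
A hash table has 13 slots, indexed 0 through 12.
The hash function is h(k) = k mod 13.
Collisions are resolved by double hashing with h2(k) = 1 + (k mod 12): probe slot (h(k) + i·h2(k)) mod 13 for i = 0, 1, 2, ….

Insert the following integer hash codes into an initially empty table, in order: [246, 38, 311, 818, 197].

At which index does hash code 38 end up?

246: h=12 -> slot 12
38: h=12, h2=3, probe 12,2 -> slot 2
311: h=12, h2=12, probe 12,11 -> slot 11
818: h=12, h2=3, probe 12,2,5 -> slot 5
197: h=2, h2=6, probe 2,8 -> slot 8
Table: [—, —, 38, —, —, 818, —, —, 197, —, —, 311, 246]

2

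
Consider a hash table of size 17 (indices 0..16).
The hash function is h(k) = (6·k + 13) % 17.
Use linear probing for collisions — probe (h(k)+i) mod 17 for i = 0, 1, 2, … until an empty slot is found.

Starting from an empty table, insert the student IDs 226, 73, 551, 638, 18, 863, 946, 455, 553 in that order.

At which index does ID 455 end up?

226: h=9 → slot 9
73: h=9, probe 9,10 → slot 10
551: h=4 → slot 4
638: h=16 → slot 16
18: h=2 → slot 2
863: h=6 → slot 6
946: h=11 → slot 11
455: h=6, probe 6,7 → slot 7
553: h=16, probe 16,0 → slot 0
Table: [553, ∅, 18, ∅, 551, ∅, 863, 455, ∅, 226, 73, 946, ∅, ∅, ∅, ∅, 638]

7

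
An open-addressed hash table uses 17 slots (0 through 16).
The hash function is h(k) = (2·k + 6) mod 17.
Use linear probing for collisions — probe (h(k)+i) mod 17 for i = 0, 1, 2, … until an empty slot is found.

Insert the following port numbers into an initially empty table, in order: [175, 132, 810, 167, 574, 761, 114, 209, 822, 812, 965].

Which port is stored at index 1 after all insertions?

Insert 175: h=16, slot 16 empty → index 16.
Insert 132: h=15, slot 15 empty → index 15.
Insert 810: h=11, slot 11 empty → index 11.
Insert 167: h=0, slot 0 empty → index 0.
Insert 574: h=15, slots 15,16,0 occupied → index 1.
Insert 761: h=15, slots 15,16,0,1 occupied → index 2.
Insert 114: h=13, slot 13 empty → index 13.
Insert 209: h=16, slots 16,0,1,2 occupied → index 3.
Insert 822: h=1, slots 1,2,3 occupied → index 4.
Insert 812: h=15, slots 15,16,0,1,2,3,4 occupied → index 5.
Insert 965: h=15, slots 15,16,0,1,2,3,4,5 occupied → index 6.
Table: [167, 574, 761, 209, 822, 812, 965, _, _, _, _, 810, _, 114, _, 132, 175]

574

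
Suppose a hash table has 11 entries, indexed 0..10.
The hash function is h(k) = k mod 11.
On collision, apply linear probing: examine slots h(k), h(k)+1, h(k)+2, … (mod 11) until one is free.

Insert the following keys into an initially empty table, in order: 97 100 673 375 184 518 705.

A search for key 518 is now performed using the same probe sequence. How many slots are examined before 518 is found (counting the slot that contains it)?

97: h=9 => slot 9
100: h=1 => slot 1
673: h=2 => slot 2
375: h=1, probe 1,2,3 => slot 3
184: h=8 => slot 8
518: h=1, probe 1,2,3,4 => slot 4
705: h=1, probe 1,2,3,4,5 => slot 5
Table: [., 100, 673, 375, 518, 705, ., ., 184, 97, .]
Lookup 518: h=1, probe 1,2,3,4 → found at 4.

4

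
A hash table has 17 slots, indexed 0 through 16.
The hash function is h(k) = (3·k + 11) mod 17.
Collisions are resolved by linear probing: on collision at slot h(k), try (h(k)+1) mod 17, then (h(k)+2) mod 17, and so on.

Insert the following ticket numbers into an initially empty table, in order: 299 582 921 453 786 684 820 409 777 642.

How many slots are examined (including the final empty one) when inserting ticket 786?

299: h=7 -> slot 7
582: h=6 -> slot 6
921: h=3 -> slot 3
453: h=10 -> slot 10
786: h=6, probe 6,7,8 -> slot 8
684: h=6, probe 6,7,8,9 -> slot 9
820: h=6, probe 6,7,8,9,10,11 -> slot 11
409: h=14 -> slot 14
777: h=13 -> slot 13
642: h=16 -> slot 16
Table: [—, —, —, 921, —, —, 582, 299, 786, 684, 453, 820, —, 777, 409, —, 642]

3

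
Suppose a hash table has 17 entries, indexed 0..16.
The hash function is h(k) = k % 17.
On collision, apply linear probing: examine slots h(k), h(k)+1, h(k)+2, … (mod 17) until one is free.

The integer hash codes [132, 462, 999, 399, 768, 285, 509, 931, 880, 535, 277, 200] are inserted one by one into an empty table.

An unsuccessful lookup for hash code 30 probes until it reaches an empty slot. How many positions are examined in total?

11

132 hashes to 13; slot 13 is free => place at 13.
462 hashes to 3; slot 3 is free => place at 3.
999 hashes to 13; 13 taken => place at 14.
399 hashes to 8; slot 8 is free => place at 8.
768 hashes to 3; 3 taken => place at 4.
285 hashes to 13; 13,14 taken => place at 15.
509 hashes to 16; slot 16 is free => place at 16.
931 hashes to 13; 13,14,15,16 taken => place at 0.
880 hashes to 13; 13,14,15,16,0 taken => place at 1.
535 hashes to 8; 8 taken => place at 9.
277 hashes to 5; slot 5 is free => place at 5.
200 hashes to 13; 13,14,15,16,0,1 taken => place at 2.
Table: [931, 880, 200, 462, 768, 277, _, _, 399, 535, _, _, _, 132, 999, 285, 509]
Lookup 30: h=13, probe 13,14,15,16,0,1,2,3,4,5,6 → slot 6 empty, not found.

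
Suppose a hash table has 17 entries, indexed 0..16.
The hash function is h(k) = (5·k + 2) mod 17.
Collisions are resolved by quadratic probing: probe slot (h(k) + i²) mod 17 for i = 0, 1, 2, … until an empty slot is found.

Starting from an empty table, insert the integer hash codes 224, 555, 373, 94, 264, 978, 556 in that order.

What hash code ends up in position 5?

264

224: h=0 → slot 0
555: h=6 → slot 6
373: h=14 → slot 14
94: h=13 → slot 13
264: h=13, probe 13,14,0,5 → slot 5
978: h=13, probe 13,14,0,5,12 → slot 12
556: h=11 → slot 11
Table: [224, _, _, _, _, 264, 555, _, _, _, _, 556, 978, 94, 373, _, _]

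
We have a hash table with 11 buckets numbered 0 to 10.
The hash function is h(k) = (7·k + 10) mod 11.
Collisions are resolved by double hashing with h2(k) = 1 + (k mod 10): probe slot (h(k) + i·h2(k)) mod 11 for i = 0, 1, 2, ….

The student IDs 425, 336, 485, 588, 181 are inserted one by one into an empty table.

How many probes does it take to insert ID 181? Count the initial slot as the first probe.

2

Insert 425: h=4, slot 4 empty → index 4.
Insert 336: h=8, slot 8 empty → index 8.
Insert 485: h=6, slot 6 empty → index 6.
Insert 588: h=1, slot 1 empty → index 1.
Insert 181: h=1, h2=2, slot 1 occupied → index 3.
Table: [—, 588, —, 181, 425, —, 485, —, 336, —, —]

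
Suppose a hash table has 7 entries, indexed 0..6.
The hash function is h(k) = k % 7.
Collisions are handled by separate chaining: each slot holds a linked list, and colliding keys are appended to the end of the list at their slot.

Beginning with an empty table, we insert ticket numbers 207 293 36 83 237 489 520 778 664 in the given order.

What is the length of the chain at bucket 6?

Insert 207: h=4, bucket 4 empty → new chain.
Insert 293: h=6, bucket 6 empty → new chain.
Insert 36: h=1, bucket 1 empty → new chain.
Insert 83: h=6, bucket 6 nonempty → append to chain.
Insert 237: h=6, bucket 6 nonempty → append to chain.
Insert 489: h=6, bucket 6 nonempty → append to chain.
Insert 520: h=2, bucket 2 empty → new chain.
Insert 778: h=1, bucket 1 nonempty → append to chain.
Insert 664: h=6, bucket 6 nonempty → append to chain.
Final buckets:
0: —
1: 36 -> 778
2: 520
3: —
4: 207
5: —
6: 293 -> 83 -> 237 -> 489 -> 664

5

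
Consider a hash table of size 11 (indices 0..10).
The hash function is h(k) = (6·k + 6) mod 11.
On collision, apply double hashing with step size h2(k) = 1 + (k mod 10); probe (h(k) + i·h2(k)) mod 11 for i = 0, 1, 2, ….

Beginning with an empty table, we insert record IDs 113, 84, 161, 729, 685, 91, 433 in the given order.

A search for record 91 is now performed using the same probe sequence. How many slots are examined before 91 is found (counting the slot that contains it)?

113 hashes to 2; slot 2 is free => place at 2.
84 hashes to 4; slot 4 is free => place at 4.
161 hashes to 4, h2=2; 4 taken => place at 6.
729 hashes to 2, h2=10; 2 taken => place at 1.
685 hashes to 2, h2=6; 2 taken => place at 8.
91 hashes to 2, h2=2; 2,4,6,8 taken => place at 10.
433 hashes to 8, h2=4; 8,1 taken => place at 5.
Table: [—, 729, 113, —, 84, 433, 161, —, 685, —, 91]
Lookup 91: h=2, h2=2, probe 2,4,6,8,10 → found at 10.

5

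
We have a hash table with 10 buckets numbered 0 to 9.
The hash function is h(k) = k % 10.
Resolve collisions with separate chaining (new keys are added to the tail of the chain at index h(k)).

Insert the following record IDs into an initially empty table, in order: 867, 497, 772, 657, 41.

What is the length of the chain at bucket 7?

3

Insert 867: h=7, bucket 7 empty -> new chain.
Insert 497: h=7, bucket 7 nonempty -> append to chain.
Insert 772: h=2, bucket 2 empty -> new chain.
Insert 657: h=7, bucket 7 nonempty -> append to chain.
Insert 41: h=1, bucket 1 empty -> new chain.
Final buckets:
0: _
1: 41
2: 772
3: _
4: _
5: _
6: _
7: 867 -> 497 -> 657
8: _
9: _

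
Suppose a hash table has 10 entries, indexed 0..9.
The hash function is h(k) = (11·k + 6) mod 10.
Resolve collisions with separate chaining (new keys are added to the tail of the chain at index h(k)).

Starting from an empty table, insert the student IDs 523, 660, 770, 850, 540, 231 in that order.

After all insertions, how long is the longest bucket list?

4

Insert 523: h=9, bucket 9 empty → new chain.
Insert 660: h=6, bucket 6 empty → new chain.
Insert 770: h=6, bucket 6 nonempty → append to chain.
Insert 850: h=6, bucket 6 nonempty → append to chain.
Insert 540: h=6, bucket 6 nonempty → append to chain.
Insert 231: h=7, bucket 7 empty → new chain.
Final buckets:
0: ∅
1: ∅
2: ∅
3: ∅
4: ∅
5: ∅
6: 660 -> 770 -> 850 -> 540
7: 231
8: ∅
9: 523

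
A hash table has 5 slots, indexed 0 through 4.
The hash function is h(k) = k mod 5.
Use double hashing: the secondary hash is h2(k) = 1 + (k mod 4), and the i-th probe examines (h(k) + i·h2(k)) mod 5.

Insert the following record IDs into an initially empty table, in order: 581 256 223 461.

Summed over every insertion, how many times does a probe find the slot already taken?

3

581: h=1 → slot 1
256: h=1, h2=1, probe 1,2 → slot 2
223: h=3 → slot 3
461: h=1, h2=2, probe 1,3,0 → slot 0
Table: [461, 581, 256, 223, ∅]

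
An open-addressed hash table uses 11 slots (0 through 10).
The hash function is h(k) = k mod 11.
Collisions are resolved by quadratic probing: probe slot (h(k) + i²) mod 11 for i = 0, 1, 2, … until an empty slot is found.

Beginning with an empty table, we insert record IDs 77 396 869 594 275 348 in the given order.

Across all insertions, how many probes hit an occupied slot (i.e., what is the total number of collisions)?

10

Insert 77: h=0, slot 0 empty -> index 0.
Insert 396: h=0, slot 0 occupied -> index 1.
Insert 869: h=0, slots 0,1 occupied -> index 4.
Insert 594: h=0, slots 0,1,4 occupied -> index 9.
Insert 275: h=0, slots 0,1,4,9 occupied -> index 5.
Insert 348: h=7, slot 7 empty -> index 7.
Table: [77, 396, —, —, 869, 275, —, 348, —, 594, —]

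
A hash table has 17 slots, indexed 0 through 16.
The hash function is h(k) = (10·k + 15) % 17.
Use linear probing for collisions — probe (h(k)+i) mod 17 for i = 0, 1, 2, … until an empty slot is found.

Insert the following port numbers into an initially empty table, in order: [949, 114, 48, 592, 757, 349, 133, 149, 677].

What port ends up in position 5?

Insert 949: h=2, slot 2 empty -> index 2.
Insert 114: h=16, slot 16 empty -> index 16.
Insert 48: h=2, slot 2 occupied -> index 3.
Insert 592: h=2, slots 2,3 occupied -> index 4.
Insert 757: h=3, slots 3,4 occupied -> index 5.
Insert 349: h=3, slots 3,4,5 occupied -> index 6.
Insert 133: h=2, slots 2,3,4,5,6 occupied -> index 7.
Insert 149: h=9, slot 9 empty -> index 9.
Insert 677: h=2, slots 2,3,4,5,6,7 occupied -> index 8.
Table: [∅, ∅, 949, 48, 592, 757, 349, 133, 677, 149, ∅, ∅, ∅, ∅, ∅, ∅, 114]

757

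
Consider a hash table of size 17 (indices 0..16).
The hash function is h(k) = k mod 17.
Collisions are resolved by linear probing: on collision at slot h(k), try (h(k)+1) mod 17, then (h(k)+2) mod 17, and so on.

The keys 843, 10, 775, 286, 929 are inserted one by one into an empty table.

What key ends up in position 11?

10

843: h=10 → slot 10
10: h=10, probe 10,11 → slot 11
775: h=10, probe 10,11,12 → slot 12
286: h=14 → slot 14
929: h=11, probe 11,12,13 → slot 13
Table: [., ., ., ., ., ., ., ., ., ., 843, 10, 775, 929, 286, ., .]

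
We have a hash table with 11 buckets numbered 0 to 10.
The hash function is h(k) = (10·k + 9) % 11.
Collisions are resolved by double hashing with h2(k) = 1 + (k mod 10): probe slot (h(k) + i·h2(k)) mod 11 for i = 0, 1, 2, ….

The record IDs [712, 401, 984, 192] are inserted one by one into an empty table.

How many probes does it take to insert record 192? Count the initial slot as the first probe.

2

Insert 712: h=1, slot 1 empty -> index 1.
Insert 401: h=4, slot 4 empty -> index 4.
Insert 984: h=4, h2=5, slot 4 occupied -> index 9.
Insert 192: h=4, h2=3, slot 4 occupied -> index 7.
Table: [—, 712, —, —, 401, —, —, 192, —, 984, —]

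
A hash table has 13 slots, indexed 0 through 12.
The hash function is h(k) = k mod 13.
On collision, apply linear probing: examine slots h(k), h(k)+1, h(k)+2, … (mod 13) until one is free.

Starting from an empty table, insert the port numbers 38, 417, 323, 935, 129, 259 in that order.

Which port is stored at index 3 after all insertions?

38 hashes to 12; slot 12 is free => place at 12.
417 hashes to 1; slot 1 is free => place at 1.
323 hashes to 11; slot 11 is free => place at 11.
935 hashes to 12; 12 taken => place at 0.
129 hashes to 12; 12,0,1 taken => place at 2.
259 hashes to 12; 12,0,1,2 taken => place at 3.
Table: [935, 417, 129, 259, ., ., ., ., ., ., ., 323, 38]

259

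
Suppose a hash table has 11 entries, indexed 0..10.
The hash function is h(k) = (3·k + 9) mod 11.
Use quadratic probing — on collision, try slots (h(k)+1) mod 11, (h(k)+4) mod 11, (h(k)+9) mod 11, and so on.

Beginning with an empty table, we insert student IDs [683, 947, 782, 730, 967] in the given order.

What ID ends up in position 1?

683: h=1 -> slot 1
947: h=1, probe 1,2 -> slot 2
782: h=1, probe 1,2,5 -> slot 5
730: h=10 -> slot 10
967: h=6 -> slot 6
Table: [-, 683, 947, -, -, 782, 967, -, -, -, 730]

683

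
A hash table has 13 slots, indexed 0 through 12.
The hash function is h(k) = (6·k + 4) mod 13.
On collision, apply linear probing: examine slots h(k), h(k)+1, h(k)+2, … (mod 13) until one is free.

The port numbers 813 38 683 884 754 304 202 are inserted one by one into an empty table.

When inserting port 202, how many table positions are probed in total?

4

Insert 813: h=7, slot 7 empty -> index 7.
Insert 38: h=11, slot 11 empty -> index 11.
Insert 683: h=7, slot 7 occupied -> index 8.
Insert 884: h=4, slot 4 empty -> index 4.
Insert 754: h=4, slot 4 occupied -> index 5.
Insert 304: h=8, slot 8 occupied -> index 9.
Insert 202: h=7, slots 7,8,9 occupied -> index 10.
Table: [∅, ∅, ∅, ∅, 884, 754, ∅, 813, 683, 304, 202, 38, ∅]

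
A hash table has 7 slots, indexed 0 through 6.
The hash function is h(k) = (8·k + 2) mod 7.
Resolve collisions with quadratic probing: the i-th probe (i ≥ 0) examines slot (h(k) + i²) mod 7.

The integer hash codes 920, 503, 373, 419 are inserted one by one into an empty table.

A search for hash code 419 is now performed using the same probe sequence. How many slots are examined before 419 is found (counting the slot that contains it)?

920: h=5 -> slot 5
503: h=1 -> slot 1
373: h=4 -> slot 4
419: h=1, probe 1,2 -> slot 2
Table: [., 503, 419, ., 373, 920, .]
Lookup 419: h=1, probe 1,2 → found at 2.

2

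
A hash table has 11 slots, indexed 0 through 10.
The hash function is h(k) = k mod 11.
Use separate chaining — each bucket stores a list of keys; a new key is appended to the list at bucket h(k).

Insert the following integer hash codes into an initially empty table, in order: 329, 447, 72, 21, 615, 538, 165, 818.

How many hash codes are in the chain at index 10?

4

Insert 329: h=10, bucket 10 empty -> new chain.
Insert 447: h=7, bucket 7 empty -> new chain.
Insert 72: h=6, bucket 6 empty -> new chain.
Insert 21: h=10, bucket 10 nonempty -> append to chain.
Insert 615: h=10, bucket 10 nonempty -> append to chain.
Insert 538: h=10, bucket 10 nonempty -> append to chain.
Insert 165: h=0, bucket 0 empty -> new chain.
Insert 818: h=4, bucket 4 empty -> new chain.
Final buckets:
0: 165
1: .
2: .
3: .
4: 818
5: .
6: 72
7: 447
8: .
9: .
10: 329 -> 21 -> 615 -> 538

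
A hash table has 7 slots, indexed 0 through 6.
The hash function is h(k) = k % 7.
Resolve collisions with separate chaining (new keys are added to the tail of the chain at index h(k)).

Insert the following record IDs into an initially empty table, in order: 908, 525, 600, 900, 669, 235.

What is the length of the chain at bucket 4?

3

Insert 908: h=5, bucket 5 empty -> new chain.
Insert 525: h=0, bucket 0 empty -> new chain.
Insert 600: h=5, bucket 5 nonempty -> append to chain.
Insert 900: h=4, bucket 4 empty -> new chain.
Insert 669: h=4, bucket 4 nonempty -> append to chain.
Insert 235: h=4, bucket 4 nonempty -> append to chain.
Final buckets:
0: 525
1: —
2: —
3: —
4: 900 -> 669 -> 235
5: 908 -> 600
6: —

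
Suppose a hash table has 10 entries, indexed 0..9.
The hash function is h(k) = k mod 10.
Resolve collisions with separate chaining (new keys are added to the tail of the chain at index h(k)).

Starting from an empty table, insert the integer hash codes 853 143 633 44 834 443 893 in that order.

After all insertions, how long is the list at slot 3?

5

Insert 853: h=3, bucket 3 empty → new chain.
Insert 143: h=3, bucket 3 nonempty → append to chain.
Insert 633: h=3, bucket 3 nonempty → append to chain.
Insert 44: h=4, bucket 4 empty → new chain.
Insert 834: h=4, bucket 4 nonempty → append to chain.
Insert 443: h=3, bucket 3 nonempty → append to chain.
Insert 893: h=3, bucket 3 nonempty → append to chain.
Final buckets:
0: _
1: _
2: _
3: 853 -> 143 -> 633 -> 443 -> 893
4: 44 -> 834
5: _
6: _
7: _
8: _
9: _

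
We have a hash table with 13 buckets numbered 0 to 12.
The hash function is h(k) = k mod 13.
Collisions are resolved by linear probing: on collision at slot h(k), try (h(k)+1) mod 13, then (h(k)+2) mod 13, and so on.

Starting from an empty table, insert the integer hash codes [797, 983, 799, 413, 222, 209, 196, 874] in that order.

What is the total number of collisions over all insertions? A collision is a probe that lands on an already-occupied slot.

5

797: h=4 → slot 4
983: h=8 → slot 8
799: h=6 → slot 6
413: h=10 → slot 10
222: h=1 → slot 1
209: h=1, probe 1,2 → slot 2
196: h=1, probe 1,2,3 → slot 3
874: h=3, probe 3,4,5 → slot 5
Table: [_, 222, 209, 196, 797, 874, 799, _, 983, _, 413, _, _]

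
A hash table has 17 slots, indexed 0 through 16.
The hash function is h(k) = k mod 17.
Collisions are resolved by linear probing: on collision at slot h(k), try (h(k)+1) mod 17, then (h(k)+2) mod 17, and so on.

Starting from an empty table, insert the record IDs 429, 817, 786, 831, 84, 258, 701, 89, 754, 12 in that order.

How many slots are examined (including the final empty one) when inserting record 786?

429 hashes to 4; slot 4 is free => place at 4.
817 hashes to 1; slot 1 is free => place at 1.
786 hashes to 4; 4 taken => place at 5.
831 hashes to 15; slot 15 is free => place at 15.
84 hashes to 16; slot 16 is free => place at 16.
258 hashes to 3; slot 3 is free => place at 3.
701 hashes to 4; 4,5 taken => place at 6.
89 hashes to 4; 4,5,6 taken => place at 7.
754 hashes to 6; 6,7 taken => place at 8.
12 hashes to 12; slot 12 is free => place at 12.
Table: [-, 817, -, 258, 429, 786, 701, 89, 754, -, -, -, 12, -, -, 831, 84]

2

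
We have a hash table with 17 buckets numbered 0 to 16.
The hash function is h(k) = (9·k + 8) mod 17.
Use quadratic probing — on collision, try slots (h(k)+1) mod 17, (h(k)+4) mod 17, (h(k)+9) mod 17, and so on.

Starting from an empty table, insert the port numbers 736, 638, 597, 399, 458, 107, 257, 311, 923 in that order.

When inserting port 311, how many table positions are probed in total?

3

736 hashes to 2; slot 2 is free -> place at 2.
638 hashes to 4; slot 4 is free -> place at 4.
597 hashes to 9; slot 9 is free -> place at 9.
399 hashes to 12; slot 12 is free -> place at 12.
458 hashes to 16; slot 16 is free -> place at 16.
107 hashes to 2; 2 taken -> place at 3.
257 hashes to 9; 9 taken -> place at 10.
311 hashes to 2; 2,3 taken -> place at 6.
923 hashes to 2; 2,3,6 taken -> place at 11.
Table: [_, _, 736, 107, 638, _, 311, _, _, 597, 257, 923, 399, _, _, _, 458]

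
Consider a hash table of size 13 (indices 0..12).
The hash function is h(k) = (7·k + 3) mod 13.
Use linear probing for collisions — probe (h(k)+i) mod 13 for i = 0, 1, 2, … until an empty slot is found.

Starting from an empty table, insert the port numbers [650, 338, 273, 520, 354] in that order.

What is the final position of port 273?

5

650 hashes to 3; slot 3 is free -> place at 3.
338 hashes to 3; 3 taken -> place at 4.
273 hashes to 3; 3,4 taken -> place at 5.
520 hashes to 3; 3,4,5 taken -> place at 6.
354 hashes to 11; slot 11 is free -> place at 11.
Table: [—, —, —, 650, 338, 273, 520, —, —, —, —, 354, —]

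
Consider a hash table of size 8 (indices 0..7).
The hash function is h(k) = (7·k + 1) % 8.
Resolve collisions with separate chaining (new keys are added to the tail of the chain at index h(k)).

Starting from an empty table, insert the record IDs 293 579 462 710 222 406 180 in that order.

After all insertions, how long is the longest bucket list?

Insert 293: h=4, bucket 4 empty -> new chain.
Insert 579: h=6, bucket 6 empty -> new chain.
Insert 462: h=3, bucket 3 empty -> new chain.
Insert 710: h=3, bucket 3 nonempty -> append to chain.
Insert 222: h=3, bucket 3 nonempty -> append to chain.
Insert 406: h=3, bucket 3 nonempty -> append to chain.
Insert 180: h=5, bucket 5 empty -> new chain.
Final buckets:
0: _
1: _
2: _
3: 462 -> 710 -> 222 -> 406
4: 293
5: 180
6: 579
7: _

4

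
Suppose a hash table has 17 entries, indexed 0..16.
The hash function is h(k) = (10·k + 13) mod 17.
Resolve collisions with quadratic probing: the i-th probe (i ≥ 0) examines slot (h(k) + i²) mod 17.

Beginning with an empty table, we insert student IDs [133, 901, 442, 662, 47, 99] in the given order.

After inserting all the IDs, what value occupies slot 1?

133: h=0 → slot 0
901: h=13 → slot 13
442: h=13, probe 13,14 → slot 14
662: h=3 → slot 3
47: h=7 → slot 7
99: h=0, probe 0,1 → slot 1
Table: [133, 99, ., 662, ., ., ., 47, ., ., ., ., ., 901, 442, ., .]

99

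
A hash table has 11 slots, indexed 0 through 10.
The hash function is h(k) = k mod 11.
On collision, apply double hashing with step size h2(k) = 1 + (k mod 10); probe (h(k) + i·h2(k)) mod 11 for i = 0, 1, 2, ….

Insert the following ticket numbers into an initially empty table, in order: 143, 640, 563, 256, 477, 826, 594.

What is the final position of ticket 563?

Insert 143: h=0, slot 0 empty => index 0.
Insert 640: h=2, slot 2 empty => index 2.
Insert 563: h=2, h2=4, slot 2 occupied => index 6.
Insert 256: h=3, slot 3 empty => index 3.
Insert 477: h=4, slot 4 empty => index 4.
Insert 826: h=1, slot 1 empty => index 1.
Insert 594: h=0, h2=5, slot 0 occupied => index 5.
Table: [143, 826, 640, 256, 477, 594, 563, ., ., ., .]

6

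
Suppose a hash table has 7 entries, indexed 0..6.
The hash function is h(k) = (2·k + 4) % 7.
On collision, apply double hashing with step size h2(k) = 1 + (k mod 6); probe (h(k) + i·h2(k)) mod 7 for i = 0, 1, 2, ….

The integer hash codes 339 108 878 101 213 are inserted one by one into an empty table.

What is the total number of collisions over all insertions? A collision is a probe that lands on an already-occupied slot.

4

Insert 339: h=3, slot 3 empty -> index 3.
Insert 108: h=3, h2=1, slot 3 occupied -> index 4.
Insert 878: h=3, h2=3, slot 3 occupied -> index 6.
Insert 101: h=3, h2=6, slot 3 occupied -> index 2.
Insert 213: h=3, h2=4, slot 3 occupied -> index 0.
Table: [213, -, 101, 339, 108, -, 878]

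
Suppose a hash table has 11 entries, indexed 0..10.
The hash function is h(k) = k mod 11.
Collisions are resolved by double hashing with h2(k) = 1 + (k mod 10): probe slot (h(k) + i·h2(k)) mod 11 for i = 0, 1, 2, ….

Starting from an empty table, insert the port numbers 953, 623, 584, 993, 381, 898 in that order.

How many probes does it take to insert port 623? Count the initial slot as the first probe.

2

Insert 953: h=7, slot 7 empty -> index 7.
Insert 623: h=7, h2=4, slot 7 occupied -> index 0.
Insert 584: h=1, slot 1 empty -> index 1.
Insert 993: h=3, slot 3 empty -> index 3.
Insert 381: h=7, h2=2, slot 7 occupied -> index 9.
Insert 898: h=7, h2=9, slot 7 occupied -> index 5.
Table: [623, 584, —, 993, —, 898, —, 953, —, 381, —]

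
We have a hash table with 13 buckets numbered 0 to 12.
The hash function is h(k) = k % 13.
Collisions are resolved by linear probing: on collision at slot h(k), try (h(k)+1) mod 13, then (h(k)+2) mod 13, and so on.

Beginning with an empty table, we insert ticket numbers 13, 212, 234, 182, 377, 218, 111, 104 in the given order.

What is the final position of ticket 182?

2

13: h=0 => slot 0
212: h=4 => slot 4
234: h=0, probe 0,1 => slot 1
182: h=0, probe 0,1,2 => slot 2
377: h=0, probe 0,1,2,3 => slot 3
218: h=10 => slot 10
111: h=7 => slot 7
104: h=0, probe 0,1,2,3,4,5 => slot 5
Table: [13, 234, 182, 377, 212, 104, ., 111, ., ., 218, ., .]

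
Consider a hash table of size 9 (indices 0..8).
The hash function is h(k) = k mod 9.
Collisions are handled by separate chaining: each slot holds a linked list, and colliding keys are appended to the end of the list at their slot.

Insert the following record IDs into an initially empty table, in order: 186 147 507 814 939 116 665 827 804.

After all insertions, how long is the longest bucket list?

4

Insert 186: h=6, bucket 6 empty -> new chain.
Insert 147: h=3, bucket 3 empty -> new chain.
Insert 507: h=3, bucket 3 nonempty -> append to chain.
Insert 814: h=4, bucket 4 empty -> new chain.
Insert 939: h=3, bucket 3 nonempty -> append to chain.
Insert 116: h=8, bucket 8 empty -> new chain.
Insert 665: h=8, bucket 8 nonempty -> append to chain.
Insert 827: h=8, bucket 8 nonempty -> append to chain.
Insert 804: h=3, bucket 3 nonempty -> append to chain.
Final buckets:
0: .
1: .
2: .
3: 147 -> 507 -> 939 -> 804
4: 814
5: .
6: 186
7: .
8: 116 -> 665 -> 827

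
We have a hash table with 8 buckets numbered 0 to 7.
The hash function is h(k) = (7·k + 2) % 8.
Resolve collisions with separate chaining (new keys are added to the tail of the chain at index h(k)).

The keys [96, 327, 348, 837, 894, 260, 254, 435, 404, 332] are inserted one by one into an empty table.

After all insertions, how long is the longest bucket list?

Insert 96: h=2, bucket 2 empty -> new chain.
Insert 327: h=3, bucket 3 empty -> new chain.
Insert 348: h=6, bucket 6 empty -> new chain.
Insert 837: h=5, bucket 5 empty -> new chain.
Insert 894: h=4, bucket 4 empty -> new chain.
Insert 260: h=6, bucket 6 nonempty -> append to chain.
Insert 254: h=4, bucket 4 nonempty -> append to chain.
Insert 435: h=7, bucket 7 empty -> new chain.
Insert 404: h=6, bucket 6 nonempty -> append to chain.
Insert 332: h=6, bucket 6 nonempty -> append to chain.
Final buckets:
0: ∅
1: ∅
2: 96
3: 327
4: 894 -> 254
5: 837
6: 348 -> 260 -> 404 -> 332
7: 435

4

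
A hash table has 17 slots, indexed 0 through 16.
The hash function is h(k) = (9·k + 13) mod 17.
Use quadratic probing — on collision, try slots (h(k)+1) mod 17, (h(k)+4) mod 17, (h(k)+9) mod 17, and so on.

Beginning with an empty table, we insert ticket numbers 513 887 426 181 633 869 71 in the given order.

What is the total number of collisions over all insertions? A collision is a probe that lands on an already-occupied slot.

7

Insert 513: h=6, slot 6 empty → index 6.
Insert 887: h=6, slot 6 occupied → index 7.
Insert 426: h=5, slot 5 empty → index 5.
Insert 181: h=10, slot 10 empty → index 10.
Insert 633: h=15, slot 15 empty → index 15.
Insert 869: h=14, slot 14 empty → index 14.
Insert 71: h=6, slots 6,7,10,15,5,14 occupied → index 8.
Table: [-, -, -, -, -, 426, 513, 887, 71, -, 181, -, -, -, 869, 633, -]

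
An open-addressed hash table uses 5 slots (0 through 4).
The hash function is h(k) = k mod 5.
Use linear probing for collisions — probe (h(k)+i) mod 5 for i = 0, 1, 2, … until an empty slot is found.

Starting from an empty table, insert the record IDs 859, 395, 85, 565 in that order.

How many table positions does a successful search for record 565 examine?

859 hashes to 4; slot 4 is free => place at 4.
395 hashes to 0; slot 0 is free => place at 0.
85 hashes to 0; 0 taken => place at 1.
565 hashes to 0; 0,1 taken => place at 2.
Table: [395, 85, 565, —, 859]
Lookup 565: h=0, probe 0,1,2 → found at 2.

3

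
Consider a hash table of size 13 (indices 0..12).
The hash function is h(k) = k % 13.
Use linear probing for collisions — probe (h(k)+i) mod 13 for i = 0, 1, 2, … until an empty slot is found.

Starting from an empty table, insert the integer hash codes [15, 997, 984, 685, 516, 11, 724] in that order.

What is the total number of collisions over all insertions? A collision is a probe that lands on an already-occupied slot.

15: h=2 → slot 2
997: h=9 → slot 9
984: h=9, probe 9,10 → slot 10
685: h=9, probe 9,10,11 → slot 11
516: h=9, probe 9,10,11,12 → slot 12
11: h=11, probe 11,12,0 → slot 0
724: h=9, probe 9,10,11,12,0,1 → slot 1
Table: [11, 724, 15, ∅, ∅, ∅, ∅, ∅, ∅, 997, 984, 685, 516]

13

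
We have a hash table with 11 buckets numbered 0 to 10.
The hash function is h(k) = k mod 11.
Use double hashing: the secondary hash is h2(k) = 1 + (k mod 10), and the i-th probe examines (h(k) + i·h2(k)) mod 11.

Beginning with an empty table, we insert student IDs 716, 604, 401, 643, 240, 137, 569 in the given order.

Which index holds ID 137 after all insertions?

2

716 hashes to 1; slot 1 is free -> place at 1.
604 hashes to 10; slot 10 is free -> place at 10.
401 hashes to 5; slot 5 is free -> place at 5.
643 hashes to 5, h2=4; 5 taken -> place at 9.
240 hashes to 9, h2=1; 9,10 taken -> place at 0.
137 hashes to 5, h2=8; 5 taken -> place at 2.
569 hashes to 8; slot 8 is free -> place at 8.
Table: [240, 716, 137, —, —, 401, —, —, 569, 643, 604]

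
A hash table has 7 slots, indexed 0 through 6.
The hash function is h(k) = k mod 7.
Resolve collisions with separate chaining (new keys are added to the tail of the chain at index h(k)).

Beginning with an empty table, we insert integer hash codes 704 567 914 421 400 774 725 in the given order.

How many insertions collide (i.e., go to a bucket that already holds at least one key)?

704 → bucket 4
567 → bucket 0
914 → bucket 4 (collision)
421 → bucket 1
400 → bucket 1 (collision)
774 → bucket 4 (collision)
725 → bucket 4 (collision)
Final buckets:
0: 567
1: 421 -> 400
2: —
3: —
4: 704 -> 914 -> 774 -> 725
5: —
6: —

4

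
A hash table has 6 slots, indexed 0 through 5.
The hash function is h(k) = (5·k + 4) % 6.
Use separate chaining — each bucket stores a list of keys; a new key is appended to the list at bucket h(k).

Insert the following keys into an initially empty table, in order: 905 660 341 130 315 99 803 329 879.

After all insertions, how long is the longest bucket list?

4

Insert 905: h=5, bucket 5 empty → new chain.
Insert 660: h=4, bucket 4 empty → new chain.
Insert 341: h=5, bucket 5 nonempty → append to chain.
Insert 130: h=0, bucket 0 empty → new chain.
Insert 315: h=1, bucket 1 empty → new chain.
Insert 99: h=1, bucket 1 nonempty → append to chain.
Insert 803: h=5, bucket 5 nonempty → append to chain.
Insert 329: h=5, bucket 5 nonempty → append to chain.
Insert 879: h=1, bucket 1 nonempty → append to chain.
Final buckets:
0: 130
1: 315 -> 99 -> 879
2: .
3: .
4: 660
5: 905 -> 341 -> 803 -> 329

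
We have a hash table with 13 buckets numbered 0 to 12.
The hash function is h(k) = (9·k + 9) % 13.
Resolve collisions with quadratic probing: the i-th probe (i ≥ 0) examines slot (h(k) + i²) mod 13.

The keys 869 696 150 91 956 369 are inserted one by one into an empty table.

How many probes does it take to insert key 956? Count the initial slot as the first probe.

869: h=4 → slot 4
696: h=7 → slot 7
150: h=7, probe 7,8 → slot 8
91: h=9 → slot 9
956: h=7, probe 7,8,11 → slot 11
369: h=2 → slot 2
Table: [—, —, 369, —, 869, —, —, 696, 150, 91, —, 956, —]

3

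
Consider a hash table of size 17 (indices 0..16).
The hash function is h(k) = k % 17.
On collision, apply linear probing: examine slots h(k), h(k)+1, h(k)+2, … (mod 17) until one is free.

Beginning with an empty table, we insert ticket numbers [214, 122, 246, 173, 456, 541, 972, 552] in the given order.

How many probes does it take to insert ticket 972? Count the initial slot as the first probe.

3

Insert 214: h=10, slot 10 empty => index 10.
Insert 122: h=3, slot 3 empty => index 3.
Insert 246: h=8, slot 8 empty => index 8.
Insert 173: h=3, slot 3 occupied => index 4.
Insert 456: h=14, slot 14 empty => index 14.
Insert 541: h=14, slot 14 occupied => index 15.
Insert 972: h=3, slots 3,4 occupied => index 5.
Insert 552: h=8, slot 8 occupied => index 9.
Table: [∅, ∅, ∅, 122, 173, 972, ∅, ∅, 246, 552, 214, ∅, ∅, ∅, 456, 541, ∅]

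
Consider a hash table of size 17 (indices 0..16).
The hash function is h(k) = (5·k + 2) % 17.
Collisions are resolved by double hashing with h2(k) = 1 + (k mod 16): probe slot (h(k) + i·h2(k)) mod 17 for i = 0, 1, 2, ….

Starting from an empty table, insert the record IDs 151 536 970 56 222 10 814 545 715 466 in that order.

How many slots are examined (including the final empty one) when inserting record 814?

151: h=9 => slot 9
536: h=13 => slot 13
970: h=7 => slot 7
56: h=10 => slot 10
222: h=7, h2=15, probe 7,5 => slot 5
10: h=1 => slot 1
814: h=9, h2=15, probe 9,7,5,3 => slot 3
545: h=7, h2=2, probe 7,9,11 => slot 11
715: h=7, h2=12, probe 7,2 => slot 2
466: h=3, h2=3, probe 3,6 => slot 6
Table: [., 10, 715, 814, ., 222, 466, 970, ., 151, 56, 545, ., 536, ., ., .]

4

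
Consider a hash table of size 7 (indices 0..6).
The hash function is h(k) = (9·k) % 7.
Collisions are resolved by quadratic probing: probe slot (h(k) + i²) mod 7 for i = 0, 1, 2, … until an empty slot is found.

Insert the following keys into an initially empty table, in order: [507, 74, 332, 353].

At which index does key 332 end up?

0

507: h=6 -> slot 6
74: h=1 -> slot 1
332: h=6, probe 6,0 -> slot 0
353: h=6, probe 6,0,3 -> slot 3
Table: [332, 74, -, 353, -, -, 507]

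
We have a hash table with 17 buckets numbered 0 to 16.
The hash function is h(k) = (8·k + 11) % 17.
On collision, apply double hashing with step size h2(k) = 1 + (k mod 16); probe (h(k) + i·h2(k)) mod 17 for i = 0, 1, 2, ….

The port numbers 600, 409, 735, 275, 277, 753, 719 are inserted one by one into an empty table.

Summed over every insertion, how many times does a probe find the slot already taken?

Insert 600: h=0, slot 0 empty => index 0.
Insert 409: h=2, slot 2 empty => index 2.
Insert 735: h=9, slot 9 empty => index 9.
Insert 275: h=1, slot 1 empty => index 1.
Insert 277: h=0, h2=6, slot 0 occupied => index 6.
Insert 753: h=0, h2=2, slots 0,2 occupied => index 4.
Insert 719: h=0, h2=16, slot 0 occupied => index 16.
Table: [600, 275, 409, ., 753, ., 277, ., ., 735, ., ., ., ., ., ., 719]

4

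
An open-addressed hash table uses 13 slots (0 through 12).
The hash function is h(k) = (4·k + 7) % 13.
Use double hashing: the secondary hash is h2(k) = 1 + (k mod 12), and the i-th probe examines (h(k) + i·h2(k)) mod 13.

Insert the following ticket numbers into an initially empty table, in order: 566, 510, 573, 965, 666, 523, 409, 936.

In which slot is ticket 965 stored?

Insert 566: h=9, slot 9 empty -> index 9.
Insert 510: h=6, slot 6 empty -> index 6.
Insert 573: h=11, slot 11 empty -> index 11.
Insert 965: h=6, h2=6, slot 6 occupied -> index 12.
Insert 666: h=6, h2=7, slot 6 occupied -> index 0.
Insert 523: h=6, h2=8, slot 6 occupied -> index 1.
Insert 409: h=5, slot 5 empty -> index 5.
Insert 936: h=7, slot 7 empty -> index 7.
Table: [666, 523, ∅, ∅, ∅, 409, 510, 936, ∅, 566, ∅, 573, 965]

12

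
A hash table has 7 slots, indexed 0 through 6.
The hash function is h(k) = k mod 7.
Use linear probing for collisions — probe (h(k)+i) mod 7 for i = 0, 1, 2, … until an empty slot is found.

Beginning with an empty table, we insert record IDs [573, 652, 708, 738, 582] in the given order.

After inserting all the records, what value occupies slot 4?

573: h=6 => slot 6
652: h=1 => slot 1
708: h=1, probe 1,2 => slot 2
738: h=3 => slot 3
582: h=1, probe 1,2,3,4 => slot 4
Table: [∅, 652, 708, 738, 582, ∅, 573]

582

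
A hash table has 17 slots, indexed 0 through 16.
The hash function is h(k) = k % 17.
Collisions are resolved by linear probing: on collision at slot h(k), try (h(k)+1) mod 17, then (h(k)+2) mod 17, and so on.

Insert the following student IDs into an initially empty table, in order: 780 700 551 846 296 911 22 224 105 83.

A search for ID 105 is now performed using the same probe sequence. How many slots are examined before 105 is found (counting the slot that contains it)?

4

780 hashes to 15; slot 15 is free → place at 15.
700 hashes to 3; slot 3 is free → place at 3.
551 hashes to 7; slot 7 is free → place at 7.
846 hashes to 13; slot 13 is free → place at 13.
296 hashes to 7; 7 taken → place at 8.
911 hashes to 10; slot 10 is free → place at 10.
22 hashes to 5; slot 5 is free → place at 5.
224 hashes to 3; 3 taken → place at 4.
105 hashes to 3; 3,4,5 taken → place at 6.
83 hashes to 15; 15 taken → place at 16.
Table: [∅, ∅, ∅, 700, 224, 22, 105, 551, 296, ∅, 911, ∅, ∅, 846, ∅, 780, 83]
Lookup 105: h=3, probe 3,4,5,6 → found at 6.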